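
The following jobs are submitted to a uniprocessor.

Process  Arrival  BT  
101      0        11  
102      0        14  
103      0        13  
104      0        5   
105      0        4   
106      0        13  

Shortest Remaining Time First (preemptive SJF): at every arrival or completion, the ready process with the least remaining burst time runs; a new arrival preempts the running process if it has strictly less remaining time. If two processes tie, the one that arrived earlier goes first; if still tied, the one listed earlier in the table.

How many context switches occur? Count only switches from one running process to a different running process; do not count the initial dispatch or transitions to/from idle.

Timeline: | 105 0-4 | 104 4-9 | 101 9-20 | 103 20-33 | 106 33-46 | 102 46-60 |
Completion: 101=20  102=60  103=33  104=9  105=4  106=46

5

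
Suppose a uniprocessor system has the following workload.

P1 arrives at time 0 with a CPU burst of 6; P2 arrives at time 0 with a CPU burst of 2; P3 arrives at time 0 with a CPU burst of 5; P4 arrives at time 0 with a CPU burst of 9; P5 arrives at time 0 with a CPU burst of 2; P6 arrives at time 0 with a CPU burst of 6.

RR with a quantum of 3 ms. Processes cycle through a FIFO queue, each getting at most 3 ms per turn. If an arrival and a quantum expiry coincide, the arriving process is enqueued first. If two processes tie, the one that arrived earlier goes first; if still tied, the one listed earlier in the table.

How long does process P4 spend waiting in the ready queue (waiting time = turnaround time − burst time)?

Timeline: | P1 0-3 | P2 3-5 | P3 5-8 | P4 8-11 | P5 11-13 | P6 13-16 | P1 16-19 | P3 19-21 | P4 21-24 | P6 24-27 | P4 27-30 |
Completion: P1=19  P2=5  P3=21  P4=30  P5=13  P6=27
Waiting(P4) = turnaround − burst = 30 − 9 = 21

21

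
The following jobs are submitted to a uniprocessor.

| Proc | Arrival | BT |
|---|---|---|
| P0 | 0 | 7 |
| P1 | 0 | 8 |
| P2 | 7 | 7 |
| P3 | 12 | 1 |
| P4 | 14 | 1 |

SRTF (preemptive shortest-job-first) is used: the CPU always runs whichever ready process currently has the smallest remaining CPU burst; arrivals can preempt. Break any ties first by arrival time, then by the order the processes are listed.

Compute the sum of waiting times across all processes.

Gantt: | P0 0-7 | P2 7-12 | P3 12-13 | P2 13-15 | P4 15-16 | P1 16-24 |
Completion: P0=7  P1=24  P2=15  P3=13  P4=16
Waiting = turnaround − burst: P0=0, P1=16, P2=1, P3=0, P4=1
Total waiting = 0 + 16 + 1 + 0 + 1 = 18

18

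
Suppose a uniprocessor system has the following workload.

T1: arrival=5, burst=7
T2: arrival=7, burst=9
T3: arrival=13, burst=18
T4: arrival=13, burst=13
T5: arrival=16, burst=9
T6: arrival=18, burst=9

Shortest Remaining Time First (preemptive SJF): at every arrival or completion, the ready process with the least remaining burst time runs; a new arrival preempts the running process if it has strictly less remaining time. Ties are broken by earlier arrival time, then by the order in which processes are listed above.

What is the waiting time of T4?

26

Schedule: | idle 0-5 | T1 5-12 | T2 12-21 | T5 21-30 | T6 30-39 | T4 39-52 | T3 52-70 |
Completion: T1=12  T2=21  T3=70  T4=52  T5=30  T6=39
Turnaround (C−A): T1=7  T2=14  T3=57  T4=39  T5=14  T6=21
Waiting(T4) = turnaround − burst = 39 − 13 = 26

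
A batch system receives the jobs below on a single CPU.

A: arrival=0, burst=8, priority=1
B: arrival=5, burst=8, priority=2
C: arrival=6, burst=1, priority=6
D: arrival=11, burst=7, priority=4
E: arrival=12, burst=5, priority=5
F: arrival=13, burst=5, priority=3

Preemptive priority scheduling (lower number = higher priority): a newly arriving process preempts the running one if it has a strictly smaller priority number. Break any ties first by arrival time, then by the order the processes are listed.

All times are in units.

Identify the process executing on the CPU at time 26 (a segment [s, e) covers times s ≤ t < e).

D

Gantt: | A 0-8 | B 8-16 | F 16-21 | D 21-28 | E 28-33 | C 33-34 |
Completion: A=8  B=16  C=34  D=28  E=33  F=21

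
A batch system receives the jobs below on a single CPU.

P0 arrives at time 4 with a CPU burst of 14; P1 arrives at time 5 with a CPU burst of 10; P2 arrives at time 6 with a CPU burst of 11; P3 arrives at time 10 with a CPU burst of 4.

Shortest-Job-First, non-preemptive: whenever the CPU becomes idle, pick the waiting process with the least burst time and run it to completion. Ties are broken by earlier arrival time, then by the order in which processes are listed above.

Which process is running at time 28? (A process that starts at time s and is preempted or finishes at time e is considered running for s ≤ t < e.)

P1

Timeline: | idle 0-4 | P0 4-18 | P3 18-22 | P1 22-32 | P2 32-43 |
Completion: P0=18  P1=32  P2=43  P3=22
Turnaround (C−A): P0=14  P1=27  P2=37  P3=12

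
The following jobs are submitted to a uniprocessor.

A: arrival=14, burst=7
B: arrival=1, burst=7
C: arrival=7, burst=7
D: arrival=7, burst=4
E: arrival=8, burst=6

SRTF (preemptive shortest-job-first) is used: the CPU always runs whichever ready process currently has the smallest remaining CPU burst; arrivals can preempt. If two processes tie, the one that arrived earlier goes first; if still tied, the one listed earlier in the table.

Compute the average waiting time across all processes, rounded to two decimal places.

5.40

Schedule: | idle 0-1 | B 1-8 | D 8-12 | E 12-18 | C 18-25 | A 25-32 |
Completion: A=32  B=8  C=25  D=12  E=18
Waiting times: A=11, B=0, C=11, D=1, E=4
Average waiting = (11+0+11+1+4) / 5 = 27/5 = 5.40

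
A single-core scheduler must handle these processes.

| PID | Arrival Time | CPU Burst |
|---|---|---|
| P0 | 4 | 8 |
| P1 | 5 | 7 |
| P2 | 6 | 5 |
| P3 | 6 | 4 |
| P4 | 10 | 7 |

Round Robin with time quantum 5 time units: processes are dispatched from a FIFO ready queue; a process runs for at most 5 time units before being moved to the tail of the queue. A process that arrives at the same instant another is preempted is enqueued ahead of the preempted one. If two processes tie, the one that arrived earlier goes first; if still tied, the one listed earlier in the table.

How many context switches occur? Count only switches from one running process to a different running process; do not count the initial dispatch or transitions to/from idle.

Gantt: | idle 0-4 | P0 4-9 | P1 9-14 | P2 14-19 | P3 19-23 | P0 23-26 | P4 26-31 | P1 31-33 | P4 33-35 |
Completion: P0=26  P1=33  P2=19  P3=23  P4=35
Turnaround (C−A): P0=22  P1=28  P2=13  P3=17  P4=25

7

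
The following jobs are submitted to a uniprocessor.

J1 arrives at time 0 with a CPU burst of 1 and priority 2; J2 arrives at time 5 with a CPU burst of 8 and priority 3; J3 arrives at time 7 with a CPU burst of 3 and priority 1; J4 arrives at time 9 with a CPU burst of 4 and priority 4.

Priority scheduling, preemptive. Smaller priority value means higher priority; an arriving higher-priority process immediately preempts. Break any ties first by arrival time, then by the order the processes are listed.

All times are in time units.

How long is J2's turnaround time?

11

Timeline: | J1 0-1 | idle 1-5 | J2 5-7 | J3 7-10 | J2 10-16 | J4 16-20 |
Completion: J1=1  J2=16  J3=10  J4=20
Turnaround (C−A): J1=1  J2=11  J3=3  J4=11
Turnaround(J2) = completion − arrival = 16 − 5 = 11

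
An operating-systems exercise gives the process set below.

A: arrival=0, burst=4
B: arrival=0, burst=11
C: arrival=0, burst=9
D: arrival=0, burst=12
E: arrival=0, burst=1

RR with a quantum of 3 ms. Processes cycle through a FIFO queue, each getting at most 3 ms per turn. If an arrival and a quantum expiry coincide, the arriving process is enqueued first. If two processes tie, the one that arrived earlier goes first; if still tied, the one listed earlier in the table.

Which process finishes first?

Schedule: | A 0-3 | B 3-6 | C 6-9 | D 9-12 | E 12-13 | A 13-14 | B 14-17 | C 17-20 | D 20-23 | B 23-26 | C 26-29 | D 29-32 | B 32-34 | D 34-37 |
Completion: A=14  B=34  C=29  D=37  E=13
Turnaround (C−A): A=14  B=34  C=29  D=37  E=13
Finish order: E → A → C → B → D

E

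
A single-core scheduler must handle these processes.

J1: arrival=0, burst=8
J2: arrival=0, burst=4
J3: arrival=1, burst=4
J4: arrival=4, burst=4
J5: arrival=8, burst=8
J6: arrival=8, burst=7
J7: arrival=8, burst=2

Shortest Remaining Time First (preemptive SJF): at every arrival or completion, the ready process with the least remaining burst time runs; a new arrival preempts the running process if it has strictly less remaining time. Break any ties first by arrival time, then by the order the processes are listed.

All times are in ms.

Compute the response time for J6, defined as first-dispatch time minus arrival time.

6

Timeline: | J2 0-4 | J3 4-8 | J7 8-10 | J4 10-14 | J6 14-21 | J1 21-29 | J5 29-37 |
Completion: J1=29  J2=4  J3=8  J4=14  J5=37  J6=21  J7=10
Response(J6) = first start − arrival = 14 − 8 = 6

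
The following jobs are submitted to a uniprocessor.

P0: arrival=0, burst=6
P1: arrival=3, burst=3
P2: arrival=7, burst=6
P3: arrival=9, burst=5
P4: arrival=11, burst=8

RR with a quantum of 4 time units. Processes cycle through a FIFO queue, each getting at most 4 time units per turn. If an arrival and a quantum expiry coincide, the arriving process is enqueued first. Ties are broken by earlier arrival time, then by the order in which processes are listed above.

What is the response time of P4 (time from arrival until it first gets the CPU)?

Schedule: | P0 0-4 | P1 4-7 | P0 7-9 | P2 9-13 | P3 13-17 | P4 17-21 | P2 21-23 | P3 23-24 | P4 24-28 |
Completion: P0=9  P1=7  P2=23  P3=24  P4=28
Response(P4) = first start − arrival = 17 − 11 = 6

6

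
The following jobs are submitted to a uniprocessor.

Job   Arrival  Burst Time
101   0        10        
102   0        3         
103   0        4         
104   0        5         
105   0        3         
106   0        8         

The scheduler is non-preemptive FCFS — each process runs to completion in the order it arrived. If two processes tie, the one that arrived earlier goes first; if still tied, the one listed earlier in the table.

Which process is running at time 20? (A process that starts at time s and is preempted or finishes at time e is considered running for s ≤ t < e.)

104

Gantt: | 101 0-10 | 102 10-13 | 103 13-17 | 104 17-22 | 105 22-25 | 106 25-33 |
Completion: 101=10  102=13  103=17  104=22  105=25  106=33
Turnaround (C−A): 101=10  102=13  103=17  104=22  105=25  106=33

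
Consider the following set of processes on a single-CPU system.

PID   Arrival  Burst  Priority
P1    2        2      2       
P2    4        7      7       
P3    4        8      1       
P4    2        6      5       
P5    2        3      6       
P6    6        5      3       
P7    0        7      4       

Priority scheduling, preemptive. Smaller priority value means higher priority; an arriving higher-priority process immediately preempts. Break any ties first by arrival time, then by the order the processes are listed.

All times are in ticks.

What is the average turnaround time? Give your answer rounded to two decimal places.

Schedule: | P7 0-2 | P1 2-4 | P3 4-12 | P6 12-17 | P7 17-22 | P4 22-28 | P5 28-31 | P2 31-38 |
Completion: P1=4  P2=38  P3=12  P4=28  P5=31  P6=17  P7=22
Turnaround (C−A): P1=2  P2=34  P3=8  P4=26  P5=29  P6=11  P7=22
Turnaround times: P1=2, P2=34, P3=8, P4=26, P5=29, P6=11, P7=22
Average turnaround = (2+34+8+26+29+11+22) / 7 = 132/7 = 18.86

18.86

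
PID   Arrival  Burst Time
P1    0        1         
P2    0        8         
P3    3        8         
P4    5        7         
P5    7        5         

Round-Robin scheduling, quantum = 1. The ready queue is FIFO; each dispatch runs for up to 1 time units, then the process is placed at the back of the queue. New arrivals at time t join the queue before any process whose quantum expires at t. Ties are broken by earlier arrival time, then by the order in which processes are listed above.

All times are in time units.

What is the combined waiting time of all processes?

Gantt: | P1 0-1 | P2 1-3 | P3 3-4 | P2 4-5 | P3 5-6 | P4 6-7 | P2 7-8 | P3 8-9 | P5 9-10 | P4 10-11 | P2 11-12 | P3 12-13 | P5 13-14 | P4 14-15 | P2 15-16 | P3 16-17 | P5 17-18 | P4 18-19 | P2 19-20 | P3 20-21 | P5 21-22 | P4 22-23 | P2 23-24 | P3 24-25 | P5 25-26 | P4 26-27 | P3 27-28 | P4 28-29 |
Completion: P1=1  P2=24  P3=28  P4=29  P5=26
Waiting = turnaround − burst: P1=0, P2=16, P3=17, P4=17, P5=14
Total waiting = 0 + 16 + 17 + 17 + 14 = 64

64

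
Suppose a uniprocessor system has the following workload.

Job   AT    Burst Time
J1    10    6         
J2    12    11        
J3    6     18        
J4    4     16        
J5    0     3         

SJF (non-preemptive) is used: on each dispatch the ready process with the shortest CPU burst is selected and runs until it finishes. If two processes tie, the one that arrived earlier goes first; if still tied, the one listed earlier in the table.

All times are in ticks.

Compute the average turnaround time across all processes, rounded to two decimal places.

21.80

Gantt: | J5 0-3 | idle 3-4 | J4 4-20 | J1 20-26 | J2 26-37 | J3 37-55 |
Completion: J1=26  J2=37  J3=55  J4=20  J5=3
Turnaround (C−A): J1=16  J2=25  J3=49  J4=16  J5=3
Turnaround times: J1=16, J2=25, J3=49, J4=16, J5=3
Average turnaround = (16+25+49+16+3) / 5 = 109/5 = 21.80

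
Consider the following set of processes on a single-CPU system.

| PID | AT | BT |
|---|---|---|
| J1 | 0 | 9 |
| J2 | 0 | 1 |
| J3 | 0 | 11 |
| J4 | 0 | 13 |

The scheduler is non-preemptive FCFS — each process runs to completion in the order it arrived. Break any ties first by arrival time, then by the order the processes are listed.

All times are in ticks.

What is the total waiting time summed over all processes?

40

Schedule: | J1 0-9 | J2 9-10 | J3 10-21 | J4 21-34 |
Completion: J1=9  J2=10  J3=21  J4=34
Waiting = turnaround − burst: J1=0, J2=9, J3=10, J4=21
Total waiting = 0 + 9 + 10 + 21 = 40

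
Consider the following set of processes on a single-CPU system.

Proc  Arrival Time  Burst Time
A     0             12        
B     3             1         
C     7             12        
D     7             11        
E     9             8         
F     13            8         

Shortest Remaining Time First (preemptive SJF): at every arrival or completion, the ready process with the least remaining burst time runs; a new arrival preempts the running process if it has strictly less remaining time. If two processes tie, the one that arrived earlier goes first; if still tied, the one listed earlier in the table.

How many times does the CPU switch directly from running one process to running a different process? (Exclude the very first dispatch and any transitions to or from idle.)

6

Timeline: | A 0-3 | B 3-4 | A 4-13 | E 13-21 | F 21-29 | D 29-40 | C 40-52 |
Completion: A=13  B=4  C=52  D=40  E=21  F=29
Turnaround (C−A): A=13  B=1  C=45  D=33  E=12  F=16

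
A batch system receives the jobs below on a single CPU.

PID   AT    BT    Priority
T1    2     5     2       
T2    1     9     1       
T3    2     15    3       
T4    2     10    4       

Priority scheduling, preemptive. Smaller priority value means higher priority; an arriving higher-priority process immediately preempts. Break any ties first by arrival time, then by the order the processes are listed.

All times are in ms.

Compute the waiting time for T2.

0

Gantt: | idle 0-1 | T2 1-10 | T1 10-15 | T3 15-30 | T4 30-40 |
Completion: T1=15  T2=10  T3=30  T4=40
Turnaround (C−A): T1=13  T2=9  T3=28  T4=38
Waiting(T2) = turnaround − burst = 9 − 9 = 0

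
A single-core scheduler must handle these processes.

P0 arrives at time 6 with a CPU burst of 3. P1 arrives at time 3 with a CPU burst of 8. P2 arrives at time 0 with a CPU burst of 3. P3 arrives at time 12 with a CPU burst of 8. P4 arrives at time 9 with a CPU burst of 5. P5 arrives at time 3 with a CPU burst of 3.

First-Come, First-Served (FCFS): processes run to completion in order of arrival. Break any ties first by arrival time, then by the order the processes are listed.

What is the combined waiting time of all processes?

34

Timeline: | P2 0-3 | P1 3-11 | P5 11-14 | P0 14-17 | P4 17-22 | P3 22-30 |
Completion: P0=17  P1=11  P2=3  P3=30  P4=22  P5=14
Turnaround (C−A): P0=11  P1=8  P2=3  P3=18  P4=13  P5=11
Waiting = turnaround − burst: P0=8, P1=0, P2=0, P3=10, P4=8, P5=8
Total waiting = 8 + 0 + 0 + 10 + 8 + 8 = 34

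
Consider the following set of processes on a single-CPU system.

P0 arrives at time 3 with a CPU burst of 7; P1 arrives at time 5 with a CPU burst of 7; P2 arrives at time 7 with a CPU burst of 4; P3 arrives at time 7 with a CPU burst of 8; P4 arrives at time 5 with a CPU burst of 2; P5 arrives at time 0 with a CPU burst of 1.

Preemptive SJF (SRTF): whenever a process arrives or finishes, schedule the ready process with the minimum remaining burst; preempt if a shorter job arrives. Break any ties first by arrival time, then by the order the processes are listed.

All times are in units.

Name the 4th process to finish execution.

Timeline: | P5 0-1 | idle 1-3 | P0 3-5 | P4 5-7 | P2 7-11 | P0 11-16 | P1 16-23 | P3 23-31 |
Completion: P0=16  P1=23  P2=11  P3=31  P4=7  P5=1
Turnaround (C−A): P0=13  P1=18  P2=4  P3=24  P4=2  P5=1
Finish order: P5 → P4 → P2 → P0 → P1 → P3

P0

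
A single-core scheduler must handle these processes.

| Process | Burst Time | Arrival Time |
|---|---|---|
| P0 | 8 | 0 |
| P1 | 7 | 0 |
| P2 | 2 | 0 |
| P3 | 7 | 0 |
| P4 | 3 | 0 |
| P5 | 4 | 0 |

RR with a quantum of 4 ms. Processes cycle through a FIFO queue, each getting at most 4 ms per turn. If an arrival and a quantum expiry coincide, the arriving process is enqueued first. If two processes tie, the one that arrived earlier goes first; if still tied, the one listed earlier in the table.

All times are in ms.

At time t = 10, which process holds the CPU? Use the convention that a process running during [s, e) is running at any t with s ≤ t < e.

P3

Schedule: | P0 0-4 | P1 4-8 | P2 8-10 | P3 10-14 | P4 14-17 | P5 17-21 | P0 21-25 | P1 25-28 | P3 28-31 |
Completion: P0=25  P1=28  P2=10  P3=31  P4=17  P5=21
Turnaround (C−A): P0=25  P1=28  P2=10  P3=31  P4=17  P5=21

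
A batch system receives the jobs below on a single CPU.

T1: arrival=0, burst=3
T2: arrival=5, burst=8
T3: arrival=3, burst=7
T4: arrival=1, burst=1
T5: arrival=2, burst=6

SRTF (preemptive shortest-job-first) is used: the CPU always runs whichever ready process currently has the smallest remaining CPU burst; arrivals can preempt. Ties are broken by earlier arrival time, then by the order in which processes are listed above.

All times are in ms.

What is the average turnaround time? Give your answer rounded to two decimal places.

Timeline: | T1 0-1 | T4 1-2 | T1 2-4 | T5 4-10 | T3 10-17 | T2 17-25 |
Completion: T1=4  T2=25  T3=17  T4=2  T5=10
Turnaround times: T1=4, T2=20, T3=14, T4=1, T5=8
Average turnaround = (4+20+14+1+8) / 5 = 47/5 = 9.40

9.40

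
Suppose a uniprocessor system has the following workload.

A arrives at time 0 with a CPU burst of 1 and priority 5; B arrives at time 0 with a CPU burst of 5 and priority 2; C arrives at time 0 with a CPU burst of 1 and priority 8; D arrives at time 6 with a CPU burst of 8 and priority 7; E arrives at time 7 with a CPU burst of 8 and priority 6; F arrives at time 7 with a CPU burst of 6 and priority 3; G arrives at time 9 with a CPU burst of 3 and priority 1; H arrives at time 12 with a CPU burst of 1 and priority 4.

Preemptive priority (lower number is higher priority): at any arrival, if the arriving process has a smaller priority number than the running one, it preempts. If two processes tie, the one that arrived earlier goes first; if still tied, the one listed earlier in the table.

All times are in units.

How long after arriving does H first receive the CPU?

4

Timeline: | B 0-5 | A 5-6 | D 6-7 | F 7-9 | G 9-12 | F 12-16 | H 16-17 | E 17-25 | D 25-32 | C 32-33 |
Completion: A=6  B=5  C=33  D=32  E=25  F=16  G=12  H=17
Turnaround (C−A): A=6  B=5  C=33  D=26  E=18  F=9  G=3  H=5
Response(H) = first start − arrival = 16 − 12 = 4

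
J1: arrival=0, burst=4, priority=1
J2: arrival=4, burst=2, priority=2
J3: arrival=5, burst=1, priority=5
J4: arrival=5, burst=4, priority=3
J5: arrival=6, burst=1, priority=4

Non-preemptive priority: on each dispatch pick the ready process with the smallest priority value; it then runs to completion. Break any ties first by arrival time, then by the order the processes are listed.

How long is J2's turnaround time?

2

Schedule: | J1 0-4 | J2 4-6 | J4 6-10 | J5 10-11 | J3 11-12 |
Completion: J1=4  J2=6  J3=12  J4=10  J5=11
Turnaround (C−A): J1=4  J2=2  J3=7  J4=5  J5=5
Turnaround(J2) = completion − arrival = 6 − 4 = 2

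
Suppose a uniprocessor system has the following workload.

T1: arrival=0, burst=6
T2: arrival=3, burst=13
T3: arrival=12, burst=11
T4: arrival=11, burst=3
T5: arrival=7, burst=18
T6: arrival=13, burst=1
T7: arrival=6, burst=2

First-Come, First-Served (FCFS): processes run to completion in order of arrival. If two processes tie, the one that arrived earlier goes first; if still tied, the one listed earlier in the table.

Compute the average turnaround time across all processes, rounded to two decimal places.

26.00

Schedule: | T1 0-6 | T2 6-19 | T7 19-21 | T5 21-39 | T4 39-42 | T3 42-53 | T6 53-54 |
Completion: T1=6  T2=19  T3=53  T4=42  T5=39  T6=54  T7=21
Turnaround times: T1=6, T2=16, T3=41, T4=31, T5=32, T6=41, T7=15
Average turnaround = (6+16+41+31+32+41+15) / 7 = 182/7 = 26.00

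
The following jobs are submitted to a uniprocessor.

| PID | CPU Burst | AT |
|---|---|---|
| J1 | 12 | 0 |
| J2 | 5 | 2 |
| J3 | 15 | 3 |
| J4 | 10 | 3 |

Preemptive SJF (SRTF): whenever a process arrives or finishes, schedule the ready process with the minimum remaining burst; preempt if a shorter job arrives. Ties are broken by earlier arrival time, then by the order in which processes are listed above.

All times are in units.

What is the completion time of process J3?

42

Timeline: | J1 0-2 | J2 2-7 | J1 7-17 | J4 17-27 | J3 27-42 |
Completion: J1=17  J2=7  J3=42  J4=27
Turnaround (C−A): J1=17  J2=5  J3=39  J4=24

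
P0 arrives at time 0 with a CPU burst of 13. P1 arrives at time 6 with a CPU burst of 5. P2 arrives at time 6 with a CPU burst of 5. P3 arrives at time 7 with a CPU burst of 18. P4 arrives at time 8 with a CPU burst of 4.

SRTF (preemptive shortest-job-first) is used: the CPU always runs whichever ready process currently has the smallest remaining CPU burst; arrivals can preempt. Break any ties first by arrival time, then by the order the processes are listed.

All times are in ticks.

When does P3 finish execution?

Gantt: | P0 0-6 | P1 6-11 | P4 11-15 | P2 15-20 | P0 20-27 | P3 27-45 |
Completion: P0=27  P1=11  P2=20  P3=45  P4=15

45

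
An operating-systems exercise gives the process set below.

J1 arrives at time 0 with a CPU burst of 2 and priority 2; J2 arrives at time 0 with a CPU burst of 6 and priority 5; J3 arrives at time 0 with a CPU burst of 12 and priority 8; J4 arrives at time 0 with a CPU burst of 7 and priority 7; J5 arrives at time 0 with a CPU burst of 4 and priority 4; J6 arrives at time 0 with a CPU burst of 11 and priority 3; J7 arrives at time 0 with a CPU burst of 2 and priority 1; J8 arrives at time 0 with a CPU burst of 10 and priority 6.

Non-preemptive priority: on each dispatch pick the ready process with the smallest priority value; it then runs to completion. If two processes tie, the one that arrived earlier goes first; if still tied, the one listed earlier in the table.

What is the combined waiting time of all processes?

Timeline: | J7 0-2 | J1 2-4 | J6 4-15 | J5 15-19 | J2 19-25 | J8 25-35 | J4 35-42 | J3 42-54 |
Completion: J1=4  J2=25  J3=54  J4=42  J5=19  J6=15  J7=2  J8=35
Turnaround (C−A): J1=4  J2=25  J3=54  J4=42  J5=19  J6=15  J7=2  J8=35
Waiting = turnaround − burst: J1=2, J2=19, J3=42, J4=35, J5=15, J6=4, J7=0, J8=25
Total waiting = 2 + 19 + 42 + 35 + 15 + 4 + 0 + 25 = 142

142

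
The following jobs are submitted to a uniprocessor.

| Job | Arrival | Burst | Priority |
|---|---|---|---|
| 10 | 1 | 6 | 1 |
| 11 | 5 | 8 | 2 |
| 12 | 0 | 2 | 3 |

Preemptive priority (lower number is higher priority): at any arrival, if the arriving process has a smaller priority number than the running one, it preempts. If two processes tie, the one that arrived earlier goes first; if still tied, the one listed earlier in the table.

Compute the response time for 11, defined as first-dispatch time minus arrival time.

2

Timeline: | 12 0-1 | 10 1-7 | 11 7-15 | 12 15-16 |
Completion: 10=7  11=15  12=16
Turnaround (C−A): 10=6  11=10  12=16
Response(11) = first start − arrival = 7 − 5 = 2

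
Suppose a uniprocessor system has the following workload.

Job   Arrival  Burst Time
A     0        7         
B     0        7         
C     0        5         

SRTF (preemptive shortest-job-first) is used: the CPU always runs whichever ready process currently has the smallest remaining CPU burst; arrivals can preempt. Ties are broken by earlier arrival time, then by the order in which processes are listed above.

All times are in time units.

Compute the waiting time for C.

Timeline: | C 0-5 | A 5-12 | B 12-19 |
Completion: A=12  B=19  C=5
Waiting(C) = turnaround − burst = 5 − 5 = 0

0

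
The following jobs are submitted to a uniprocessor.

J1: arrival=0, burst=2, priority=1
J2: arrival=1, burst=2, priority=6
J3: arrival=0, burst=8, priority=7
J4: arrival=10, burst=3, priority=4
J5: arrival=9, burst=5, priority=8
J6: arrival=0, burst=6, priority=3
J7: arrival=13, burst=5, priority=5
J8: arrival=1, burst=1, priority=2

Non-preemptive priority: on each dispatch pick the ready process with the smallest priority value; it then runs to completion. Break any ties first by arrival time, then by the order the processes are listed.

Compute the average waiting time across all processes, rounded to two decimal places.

Schedule: | J1 0-2 | J8 2-3 | J6 3-9 | J2 9-11 | J4 11-14 | J7 14-19 | J3 19-27 | J5 27-32 |
Completion: J1=2  J2=11  J3=27  J4=14  J5=32  J6=9  J7=19  J8=3
Turnaround (C−A): J1=2  J2=10  J3=27  J4=4  J5=23  J6=9  J7=6  J8=2
Waiting times: J1=0, J2=8, J3=19, J4=1, J5=18, J6=3, J7=1, J8=1
Average waiting = (0+8+19+1+18+3+1+1) / 8 = 51/8 = 6.38

6.38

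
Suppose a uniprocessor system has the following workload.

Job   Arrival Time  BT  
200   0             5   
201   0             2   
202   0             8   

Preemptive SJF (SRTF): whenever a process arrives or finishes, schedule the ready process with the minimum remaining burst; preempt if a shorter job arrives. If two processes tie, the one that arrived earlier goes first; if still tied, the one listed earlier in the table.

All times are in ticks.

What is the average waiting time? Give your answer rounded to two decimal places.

3.00

Gantt: | 201 0-2 | 200 2-7 | 202 7-15 |
Completion: 200=7  201=2  202=15
Turnaround (C−A): 200=7  201=2  202=15
Waiting times: 200=2, 201=0, 202=7
Average waiting = (2+0+7) / 3 = 9/3 = 3.00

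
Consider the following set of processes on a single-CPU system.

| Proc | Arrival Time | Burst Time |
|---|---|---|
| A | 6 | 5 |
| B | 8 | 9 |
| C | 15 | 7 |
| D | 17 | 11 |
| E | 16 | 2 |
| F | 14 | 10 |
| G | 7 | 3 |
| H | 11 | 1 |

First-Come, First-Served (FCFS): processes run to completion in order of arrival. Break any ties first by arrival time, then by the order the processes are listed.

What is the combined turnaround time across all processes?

Timeline: | idle 0-6 | A 6-11 | G 11-14 | B 14-23 | H 23-24 | F 24-34 | C 34-41 | E 41-43 | D 43-54 |
Completion: A=11  B=23  C=41  D=54  E=43  F=34  G=14  H=24
Turnaround = completion − arrival: A=5, B=15, C=26, D=37, E=27, F=20, G=7, H=13
Total turnaround = 5 + 15 + 26 + 37 + 27 + 20 + 7 + 13 = 150

150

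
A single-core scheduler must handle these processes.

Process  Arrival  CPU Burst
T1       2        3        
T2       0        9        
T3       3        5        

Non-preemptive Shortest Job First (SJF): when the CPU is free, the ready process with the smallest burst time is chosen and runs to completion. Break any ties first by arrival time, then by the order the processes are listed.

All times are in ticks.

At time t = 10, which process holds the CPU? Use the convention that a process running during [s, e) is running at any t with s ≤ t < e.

T1

Timeline: | T2 0-9 | T1 9-12 | T3 12-17 |
Completion: T1=12  T2=9  T3=17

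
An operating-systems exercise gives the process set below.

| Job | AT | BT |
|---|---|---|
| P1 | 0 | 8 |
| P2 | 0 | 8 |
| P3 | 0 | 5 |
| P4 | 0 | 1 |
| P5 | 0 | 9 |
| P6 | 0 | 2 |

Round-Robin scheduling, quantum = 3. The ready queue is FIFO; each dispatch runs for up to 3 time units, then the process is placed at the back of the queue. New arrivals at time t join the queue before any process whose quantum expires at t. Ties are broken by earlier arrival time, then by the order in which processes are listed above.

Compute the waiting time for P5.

Gantt: | P1 0-3 | P2 3-6 | P3 6-9 | P4 9-10 | P5 10-13 | P6 13-15 | P1 15-18 | P2 18-21 | P3 21-23 | P5 23-26 | P1 26-28 | P2 28-30 | P5 30-33 |
Completion: P1=28  P2=30  P3=23  P4=10  P5=33  P6=15
Turnaround (C−A): P1=28  P2=30  P3=23  P4=10  P5=33  P6=15
Waiting(P5) = turnaround − burst = 33 − 9 = 24

24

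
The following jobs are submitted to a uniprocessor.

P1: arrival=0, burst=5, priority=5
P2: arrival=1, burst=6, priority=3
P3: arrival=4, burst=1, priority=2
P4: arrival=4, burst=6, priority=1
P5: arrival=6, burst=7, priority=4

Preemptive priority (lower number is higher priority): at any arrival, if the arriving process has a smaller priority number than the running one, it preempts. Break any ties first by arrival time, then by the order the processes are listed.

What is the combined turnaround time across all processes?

Gantt: | P1 0-1 | P2 1-4 | P4 4-10 | P3 10-11 | P2 11-14 | P5 14-21 | P1 21-25 |
Completion: P1=25  P2=14  P3=11  P4=10  P5=21
Turnaround = completion − arrival: P1=25, P2=13, P3=7, P4=6, P5=15
Total turnaround = 25 + 13 + 7 + 6 + 15 = 66

66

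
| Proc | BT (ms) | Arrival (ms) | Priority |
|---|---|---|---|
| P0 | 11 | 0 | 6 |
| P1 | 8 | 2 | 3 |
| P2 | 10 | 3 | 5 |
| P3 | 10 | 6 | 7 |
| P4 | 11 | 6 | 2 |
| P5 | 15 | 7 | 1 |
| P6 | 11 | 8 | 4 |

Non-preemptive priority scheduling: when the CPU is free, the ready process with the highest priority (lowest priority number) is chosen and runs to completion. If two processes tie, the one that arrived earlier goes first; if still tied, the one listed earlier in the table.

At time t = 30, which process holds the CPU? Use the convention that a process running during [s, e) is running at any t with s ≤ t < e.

P4

Schedule: | P0 0-11 | P5 11-26 | P4 26-37 | P1 37-45 | P6 45-56 | P2 56-66 | P3 66-76 |
Completion: P0=11  P1=45  P2=66  P3=76  P4=37  P5=26  P6=56
Turnaround (C−A): P0=11  P1=43  P2=63  P3=70  P4=31  P5=19  P6=48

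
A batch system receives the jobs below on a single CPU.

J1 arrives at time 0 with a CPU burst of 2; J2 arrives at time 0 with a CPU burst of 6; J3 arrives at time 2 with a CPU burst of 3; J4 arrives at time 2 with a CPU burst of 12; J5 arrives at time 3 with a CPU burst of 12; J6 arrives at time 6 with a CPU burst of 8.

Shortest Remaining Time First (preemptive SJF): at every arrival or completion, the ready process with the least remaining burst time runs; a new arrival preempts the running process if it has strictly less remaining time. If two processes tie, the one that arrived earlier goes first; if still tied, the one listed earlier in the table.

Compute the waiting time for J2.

5

Gantt: | J1 0-2 | J3 2-5 | J2 5-11 | J6 11-19 | J4 19-31 | J5 31-43 |
Completion: J1=2  J2=11  J3=5  J4=31  J5=43  J6=19
Waiting(J2) = turnaround − burst = 11 − 6 = 5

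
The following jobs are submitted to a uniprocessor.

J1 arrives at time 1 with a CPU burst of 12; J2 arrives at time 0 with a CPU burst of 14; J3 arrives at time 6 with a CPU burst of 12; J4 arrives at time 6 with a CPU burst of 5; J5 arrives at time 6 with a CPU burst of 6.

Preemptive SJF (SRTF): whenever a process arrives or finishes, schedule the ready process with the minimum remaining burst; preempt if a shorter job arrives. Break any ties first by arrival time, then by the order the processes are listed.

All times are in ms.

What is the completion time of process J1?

Schedule: | J2 0-1 | J1 1-6 | J4 6-11 | J5 11-17 | J1 17-24 | J3 24-36 | J2 36-49 |
Completion: J1=24  J2=49  J3=36  J4=11  J5=17

24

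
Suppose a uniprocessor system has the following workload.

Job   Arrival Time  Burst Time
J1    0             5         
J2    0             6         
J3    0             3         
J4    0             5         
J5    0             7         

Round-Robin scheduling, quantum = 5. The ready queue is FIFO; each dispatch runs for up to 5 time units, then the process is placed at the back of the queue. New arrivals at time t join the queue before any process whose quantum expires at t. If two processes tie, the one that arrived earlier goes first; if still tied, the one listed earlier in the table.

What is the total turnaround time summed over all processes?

86

Timeline: | J1 0-5 | J2 5-10 | J3 10-13 | J4 13-18 | J5 18-23 | J2 23-24 | J5 24-26 |
Completion: J1=5  J2=24  J3=13  J4=18  J5=26
Turnaround = completion − arrival: J1=5, J2=24, J3=13, J4=18, J5=26
Total turnaround = 5 + 24 + 13 + 18 + 26 = 86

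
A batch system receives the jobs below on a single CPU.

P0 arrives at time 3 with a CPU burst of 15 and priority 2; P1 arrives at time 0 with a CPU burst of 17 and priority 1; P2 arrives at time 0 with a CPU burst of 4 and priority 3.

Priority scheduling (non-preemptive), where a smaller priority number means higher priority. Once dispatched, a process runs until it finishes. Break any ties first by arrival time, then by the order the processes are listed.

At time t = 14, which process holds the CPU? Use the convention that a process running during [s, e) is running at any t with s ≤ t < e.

P1

Gantt: | P1 0-17 | P0 17-32 | P2 32-36 |
Completion: P0=32  P1=17  P2=36
Turnaround (C−A): P0=29  P1=17  P2=36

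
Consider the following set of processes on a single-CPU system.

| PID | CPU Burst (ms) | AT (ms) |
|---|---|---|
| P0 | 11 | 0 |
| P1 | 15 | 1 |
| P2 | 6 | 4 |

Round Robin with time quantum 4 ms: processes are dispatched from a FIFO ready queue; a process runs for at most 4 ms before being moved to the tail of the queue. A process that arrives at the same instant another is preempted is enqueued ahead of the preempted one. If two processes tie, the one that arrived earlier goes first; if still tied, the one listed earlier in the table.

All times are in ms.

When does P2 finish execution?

Timeline: | P0 0-4 | P1 4-8 | P2 8-12 | P0 12-16 | P1 16-20 | P2 20-22 | P0 22-25 | P1 25-32 |
Completion: P0=25  P1=32  P2=22

22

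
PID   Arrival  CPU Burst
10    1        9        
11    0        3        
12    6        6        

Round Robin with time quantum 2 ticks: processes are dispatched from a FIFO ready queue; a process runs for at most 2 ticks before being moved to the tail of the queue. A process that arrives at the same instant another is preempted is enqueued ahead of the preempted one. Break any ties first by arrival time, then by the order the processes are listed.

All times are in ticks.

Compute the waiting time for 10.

8

Schedule: | 11 0-2 | 10 2-4 | 11 4-5 | 10 5-7 | 12 7-9 | 10 9-11 | 12 11-13 | 10 13-15 | 12 15-17 | 10 17-18 |
Completion: 10=18  11=5  12=17
Waiting(10) = turnaround − burst = 17 − 9 = 8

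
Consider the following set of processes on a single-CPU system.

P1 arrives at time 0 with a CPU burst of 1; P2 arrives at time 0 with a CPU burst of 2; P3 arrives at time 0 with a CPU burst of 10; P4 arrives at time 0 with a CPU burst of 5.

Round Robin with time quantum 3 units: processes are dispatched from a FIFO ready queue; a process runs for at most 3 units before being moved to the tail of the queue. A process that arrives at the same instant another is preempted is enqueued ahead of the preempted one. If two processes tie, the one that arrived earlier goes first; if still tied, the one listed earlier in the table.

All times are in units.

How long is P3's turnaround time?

Gantt: | P1 0-1 | P2 1-3 | P3 3-6 | P4 6-9 | P3 9-12 | P4 12-14 | P3 14-18 |
Completion: P1=1  P2=3  P3=18  P4=14
Turnaround(P3) = completion − arrival = 18 − 0 = 18

18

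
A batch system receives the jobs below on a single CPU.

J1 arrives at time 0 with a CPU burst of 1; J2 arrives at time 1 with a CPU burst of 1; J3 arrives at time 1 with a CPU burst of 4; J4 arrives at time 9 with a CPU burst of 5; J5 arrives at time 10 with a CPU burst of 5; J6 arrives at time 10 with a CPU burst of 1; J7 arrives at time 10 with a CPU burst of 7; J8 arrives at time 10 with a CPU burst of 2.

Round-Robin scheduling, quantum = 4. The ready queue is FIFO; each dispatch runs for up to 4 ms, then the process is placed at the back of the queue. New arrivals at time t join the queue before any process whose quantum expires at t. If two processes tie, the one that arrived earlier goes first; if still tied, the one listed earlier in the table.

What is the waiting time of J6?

Gantt: | J1 0-1 | J2 1-2 | J3 2-6 | idle 6-9 | J4 9-13 | J5 13-17 | J6 17-18 | J7 18-22 | J8 22-24 | J4 24-25 | J5 25-26 | J7 26-29 |
Completion: J1=1  J2=2  J3=6  J4=25  J5=26  J6=18  J7=29  J8=24
Turnaround (C−A): J1=1  J2=1  J3=5  J4=16  J5=16  J6=8  J7=19  J8=14
Waiting(J6) = turnaround − burst = 8 − 1 = 7

7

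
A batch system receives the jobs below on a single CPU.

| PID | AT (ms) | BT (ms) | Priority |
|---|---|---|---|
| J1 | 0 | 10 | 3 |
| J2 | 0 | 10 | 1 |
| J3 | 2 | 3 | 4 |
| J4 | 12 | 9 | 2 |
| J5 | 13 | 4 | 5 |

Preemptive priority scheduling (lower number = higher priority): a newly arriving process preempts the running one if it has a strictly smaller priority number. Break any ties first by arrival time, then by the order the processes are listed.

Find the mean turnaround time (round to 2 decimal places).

Schedule: | J2 0-10 | J1 10-12 | J4 12-21 | J1 21-29 | J3 29-32 | J5 32-36 |
Completion: J1=29  J2=10  J3=32  J4=21  J5=36
Turnaround times: J1=29, J2=10, J3=30, J4=9, J5=23
Average turnaround = (29+10+30+9+23) / 5 = 101/5 = 20.20

20.20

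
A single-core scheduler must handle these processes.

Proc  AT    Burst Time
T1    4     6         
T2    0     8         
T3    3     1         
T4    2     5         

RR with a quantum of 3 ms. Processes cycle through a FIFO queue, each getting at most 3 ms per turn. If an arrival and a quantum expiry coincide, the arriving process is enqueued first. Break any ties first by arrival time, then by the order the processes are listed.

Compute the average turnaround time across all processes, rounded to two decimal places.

Timeline: | T2 0-3 | T4 3-6 | T3 6-7 | T2 7-10 | T1 10-13 | T4 13-15 | T2 15-17 | T1 17-20 |
Completion: T1=20  T2=17  T3=7  T4=15
Turnaround (C−A): T1=16  T2=17  T3=4  T4=13
Turnaround times: T1=16, T2=17, T3=4, T4=13
Average turnaround = (16+17+4+13) / 4 = 50/4 = 12.50

12.50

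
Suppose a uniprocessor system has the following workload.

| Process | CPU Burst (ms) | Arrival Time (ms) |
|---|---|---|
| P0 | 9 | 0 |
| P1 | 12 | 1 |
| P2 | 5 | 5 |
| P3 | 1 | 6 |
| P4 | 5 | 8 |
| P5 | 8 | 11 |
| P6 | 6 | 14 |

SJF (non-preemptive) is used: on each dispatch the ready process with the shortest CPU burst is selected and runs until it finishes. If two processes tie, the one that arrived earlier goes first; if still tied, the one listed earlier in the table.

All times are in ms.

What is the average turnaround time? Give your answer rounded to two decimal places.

Gantt: | P0 0-9 | P3 9-10 | P2 10-15 | P4 15-20 | P6 20-26 | P5 26-34 | P1 34-46 |
Completion: P0=9  P1=46  P2=15  P3=10  P4=20  P5=34  P6=26
Turnaround times: P0=9, P1=45, P2=10, P3=4, P4=12, P5=23, P6=12
Average turnaround = (9+45+10+4+12+23+12) / 7 = 115/7 = 16.43

16.43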